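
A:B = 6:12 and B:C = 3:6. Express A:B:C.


Match B: multiply A:B by 3 → 18:36
Multiply B:C by 12 → 36:72
Combined: 18:36:72
GCD = 18
= 1:2:4

1:2:4


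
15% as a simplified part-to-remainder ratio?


15% means 15 parts out of 100; remainder = 85
Part : remainder = 15:85
GCD = 5
= 3:17

3:17


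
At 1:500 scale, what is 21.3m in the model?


Model size = real / scale
= 21.3 / 500
= 0.0426 m

0.0426 m


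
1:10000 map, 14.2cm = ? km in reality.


Real distance = map distance × scale
= 14.2cm × 10000
= 142000 cm = 1420.0 m
= 1.420 km

1.420 km


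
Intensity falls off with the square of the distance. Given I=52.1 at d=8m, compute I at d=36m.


I₁d₁² = I₂d₂²
I₂ = I₁ × (d₁/d₂)²
= 52.1 × (8/36)²
= 52.1 × 64/1296
= 3334.4/1296
≈ 2.5728

2.5728


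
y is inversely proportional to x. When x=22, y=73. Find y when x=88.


Inverse proportion: x × y = constant
k = 22 × 73 = 1606
y₂ = k / 88 = 1606 / 88
= 18.25

18.25


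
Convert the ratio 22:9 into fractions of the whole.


Total parts = 22 + 9 = 31
First part: 22/31 = 22/31
Second part: 9/31 = 9/31
= 22/31 and 9/31

22/31 and 9/31


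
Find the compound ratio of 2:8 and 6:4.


Compound ratio = (2×6) : (8×4)
= 12:32
GCD = 4
= 3:8

3:8


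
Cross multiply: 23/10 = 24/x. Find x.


Cross multiply: 23 × x = 10 × 24
23x = 240
x = 240 / 23
= 10.43

10.43


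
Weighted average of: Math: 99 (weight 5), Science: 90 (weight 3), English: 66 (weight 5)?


Numerator = 99×5 + 90×3 + 66×5
= 495 + 270 + 330
= 1095
Total weight = 13
Weighted avg = 1095/13
= 84.23

84.23


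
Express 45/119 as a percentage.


Percentage = (part / whole) × 100
= (45 / 119) × 100
≈ 37.82%

37.82%


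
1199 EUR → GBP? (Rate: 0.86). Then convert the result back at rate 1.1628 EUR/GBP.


Amount × rate = 1199 × 0.86 = 1031.14 GBP
Round-trip: 1031.14 × 1.1628 = 1199.01 EUR
= 1031.14 GBP, then 1199.01 EUR

1031.14 GBP, then 1199.01 EUR


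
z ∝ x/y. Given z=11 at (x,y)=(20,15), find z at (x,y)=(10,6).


z = k·x/y
Solve for k using the known point: k = z·y/x = 11×15/20 = 165/20 = 8.2500
Now evaluate at x=10, y=6:
z = k × 10 / 6 = (165 × 10) / (20 × 6) = 1650/120
= 13.7500

13.7500


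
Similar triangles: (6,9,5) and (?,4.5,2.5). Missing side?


Scale factor = 4.5/9 = 0.5
Missing side = 6 × 0.5
= 3.0

3.0


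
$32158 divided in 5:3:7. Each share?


Total parts = 5 + 3 + 7 = 15
Part 1: 32158 × 5/15 = 10719.33
Part 2: 32158 × 3/15 = 6431.60
Part 3: 32158 × 7/15 = 15007.07
= Part 1: $10719.33, Part 2: $6431.60, Part 3: $15007.07

Part 1: $10719.33, Part 2: $6431.60, Part 3: $15007.07


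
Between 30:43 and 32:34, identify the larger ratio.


30/43 = 0.6977
32/34 = 0.9412
0.6977 < 0.9412, so 30:43 is less
= 32:34

32:34


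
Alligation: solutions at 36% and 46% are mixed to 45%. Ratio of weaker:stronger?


Let x parts of 36% mix with y parts of 46%.
36x + 46y = 45(x + y)
36x + 46y = 45x + 45y
x(36 - 45) = y(45 - 46)
x/y = (46 - 45)/(45 - 36) = 1/9
Simplify: 1:9
= 1:9

1:9


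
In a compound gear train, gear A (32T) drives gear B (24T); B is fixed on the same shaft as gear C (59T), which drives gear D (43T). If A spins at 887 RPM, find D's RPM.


Stage 1: RPM_B = RPM_A × t_A/t_B = 887 × 32/24 = 28384/24 ≈ 1182.67
B and C share a shaft → RPM_C = RPM_B
Stage 2: RPM_D = RPM_C × t_C/t_D = RPM_A × (t_A×t_C)/(t_B×t_D)
Overall ratio = (32×59)/(24×43) = 1888/1032
RPM_D = 887 × 1888/1032 = 1674656/1032
≈ 1622.73 RPM

1622.73 RPM


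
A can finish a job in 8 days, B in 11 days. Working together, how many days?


Rate of A = 1/8 per day
Rate of B = 1/11 per day
Combined rate = 1/8 + 1/11 = 19/88 ≈ 0.2159 per day
Days = 1 / combined rate = 88/19
≈ 4.63 days

4.63 days


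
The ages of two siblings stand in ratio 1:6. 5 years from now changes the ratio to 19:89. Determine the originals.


Let A = 1k, B = 6k.
(1k + 5) / (6k + 5) = 19/89
Cross-multiply: 89(1k + 5) = 19(6k + 5)
89k + 445 = 114k + 95
89k - 114k = 95 - 445
-25k = -350
k = -350/-25 = 14
A = 1×14 = 14, B = 6×14 = 84
= A = 14, B = 84

A = 14, B = 84


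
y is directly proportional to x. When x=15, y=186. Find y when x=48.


Direct proportion: y/x = constant
k = 186/15 = 12.4000
y₂ = k × 48 = 186 × 48 / 15 = 8928/15
= 595.20

595.20


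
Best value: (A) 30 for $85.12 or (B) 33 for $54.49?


Deal A: $85.12/30 = $2.8373/unit
Deal B: $54.49/33 = $1.6512/unit
B is cheaper per unit
= Deal B

Deal B


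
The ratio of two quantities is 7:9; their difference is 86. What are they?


Let A = 7k, B = 9k.
9k - 7k = 86
2k = 86 → k = 86/2 = 43
A = 7×43 = 301, B = 9×43 = 387
= A = 301, B = 387

A = 301, B = 387


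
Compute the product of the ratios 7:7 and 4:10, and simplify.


Compound ratio = (7×4) : (7×10)
= 28:70
GCD = 14
= 2:5

2:5


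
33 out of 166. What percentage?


Percentage = (part / whole) × 100
= (33 / 166) × 100
≈ 19.88%

19.88%


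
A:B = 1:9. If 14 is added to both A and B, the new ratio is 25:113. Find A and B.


Let A = 1k, B = 9k.
(1k + 14) / (9k + 14) = 25/113
Cross-multiply: 113(1k + 14) = 25(9k + 14)
113k + 1582 = 225k + 350
113k - 225k = 350 - 1582
-112k = -1232
k = -1232/-112 = 11
A = 1×11 = 11, B = 9×11 = 99
= A = 11, B = 99

A = 11, B = 99


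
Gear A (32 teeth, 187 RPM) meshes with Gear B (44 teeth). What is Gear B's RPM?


Gear ratio = 32:44 = 8:11
RPM_B = RPM_A × (teeth_A / teeth_B)
= 187 × (32/44)
= 136.0 RPM

136.0 RPM


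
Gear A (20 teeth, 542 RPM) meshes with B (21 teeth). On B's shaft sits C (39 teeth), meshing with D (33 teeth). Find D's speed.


Stage 1: RPM_B = RPM_A × t_A/t_B = 542 × 20/21 = 10840/21 ≈ 516.19
B and C share a shaft → RPM_C = RPM_B
Stage 2: RPM_D = RPM_C × t_C/t_D = RPM_A × (t_A×t_C)/(t_B×t_D)
Overall ratio = (20×39)/(21×33) = 780/693
RPM_D = 542 × 780/693 = 422760/693
≈ 610.04 RPM

610.04 RPM


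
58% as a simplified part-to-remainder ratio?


58% means 58 parts out of 100; remainder = 42
Part : remainder = 58:42
GCD = 2
= 29:21

29:21


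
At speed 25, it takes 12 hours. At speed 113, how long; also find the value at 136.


Inverse proportion: x × y = constant
k = 25 × 12 = 300
At x=113: k/113 = 2.65
At x=136: k/136 = 2.21
= 2.65 and 2.21

2.65 and 2.21


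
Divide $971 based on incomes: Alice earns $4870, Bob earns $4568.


Total income = 4870 + 4568 = $9438
Alice: $971 × 4870/9438 = $501.04
Bob: $971 × 4568/9438 = $469.96
= Alice: $501.04, Bob: $469.96

Alice: $501.04, Bob: $469.96


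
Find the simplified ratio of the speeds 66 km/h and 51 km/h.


Ratio = 66:51
GCD = 3
Simplified = 22:17
Time ratio (same distance) = 17:22
Speed ratio = 22:17

22:17


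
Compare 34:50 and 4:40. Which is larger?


34/50 = 0.6800
4/40 = 0.1000
0.6800 > 0.1000, so 34:50 is greater
= 34:50

34:50


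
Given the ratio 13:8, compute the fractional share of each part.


Total parts = 13 + 8 = 21
First part: 13/21 = 13/21
Second part: 8/21 = 8/21
= 13/21 and 8/21

13/21 and 8/21


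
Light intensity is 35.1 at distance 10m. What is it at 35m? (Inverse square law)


I₁d₁² = I₂d₂²
I₂ = I₁ × (d₁/d₂)²
= 35.1 × (10/35)²
= 35.1 × 100/1225
= 3510/1225
≈ 2.8653

2.8653


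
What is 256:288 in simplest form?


GCD(256, 288) = 32
256/32 : 288/32
= 8:9

8:9


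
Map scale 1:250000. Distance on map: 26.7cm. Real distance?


Real distance = map distance × scale
= 26.7cm × 250000
= 6675000 cm = 66750.0 m
= 66.750 km

66.750 km


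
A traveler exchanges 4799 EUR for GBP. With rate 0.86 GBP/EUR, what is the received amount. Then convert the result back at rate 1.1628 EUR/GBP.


Amount × rate = 4799 × 0.86 = 4127.14 GBP
Round-trip: 4127.14 × 1.1628 = 4799.04 EUR
= 4127.14 GBP, then 4799.04 EUR

4127.14 GBP, then 4799.04 EUR


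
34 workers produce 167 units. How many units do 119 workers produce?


Direct proportion: y/x = constant
k = 167/34 ≈ 4.9118
y₂ = k × 119 = 167 × 119 / 34 = 19873/34
= 584.50

584.50


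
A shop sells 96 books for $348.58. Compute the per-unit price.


Unit rate = total / quantity
= 348.58 / 96
= $3.63 per unit

$3.63 per unit


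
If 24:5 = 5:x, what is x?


Cross multiply: 24 × x = 5 × 5
24x = 25
x = 25 / 24
= 1.04

1.04


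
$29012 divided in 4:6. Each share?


Total parts = 4 + 6 = 10
Part 1: 29012 × 4/10 = 11604.80
Part 2: 29012 × 6/10 = 17407.20
= Part 1: $11604.80, Part 2: $17407.20

Part 1: $11604.80, Part 2: $17407.20


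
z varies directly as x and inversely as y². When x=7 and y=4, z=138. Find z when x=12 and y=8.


z = k·x/y²
Solve for k using the known point: k = z·y²/x = 138×16/7 = 2208/7 ≈ 315.4286
Now evaluate at x=12, y=8:
z = k × 12 / 64 = (2208 × 12) / (7 × 64) = 26496/448
≈ 59.1429

59.1429


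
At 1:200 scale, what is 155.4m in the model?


Model size = real / scale
= 155.4 / 200
= 0.7770 m

0.7770 m


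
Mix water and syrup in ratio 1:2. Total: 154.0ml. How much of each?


Total parts = 1 + 2 = 3
water: 154.0 × 1/3 = 51.3ml
syrup: 154.0 × 2/3 = 102.7ml
= 51.3ml and 102.7ml

51.3ml and 102.7ml


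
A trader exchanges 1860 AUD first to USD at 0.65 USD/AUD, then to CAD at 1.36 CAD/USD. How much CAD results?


Step 1: 1860 AUD × 0.65 = 1209.00 USD
Step 2: 1209.00 USD × 1.36 = 1644.24 CAD
Implied rate AUD→CAD = 0.65 × 1.36 = 0.8840
= 1644.24 CAD

1644.24 CAD


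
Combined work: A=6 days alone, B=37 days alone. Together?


Rate of A = 1/6 per day
Rate of B = 1/37 per day
Combined rate = 1/6 + 1/37 = 43/222 ≈ 0.1937 per day
Days = 1 / combined rate = 222/43
≈ 5.16 days

5.16 days


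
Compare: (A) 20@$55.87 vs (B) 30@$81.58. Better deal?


Deal A: $55.87/20 = $2.7935/unit
Deal B: $81.58/30 = $2.7193/unit
B is cheaper per unit
= Deal B

Deal B


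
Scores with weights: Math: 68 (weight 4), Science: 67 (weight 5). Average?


Numerator = 68×4 + 67×5
= 272 + 335
= 607
Total weight = 9
Weighted avg = 607/9
= 67.44

67.44


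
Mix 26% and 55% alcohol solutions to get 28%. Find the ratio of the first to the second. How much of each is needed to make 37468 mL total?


Let x parts of 26% mix with y parts of 55%.
26x + 55y = 28(x + y)
26x + 55y = 28x + 28y
x(26 - 28) = y(28 - 55)
x/y = (55 - 28)/(28 - 26) = 27/2
Simplify: 27:2
Total parts = 29; one part = 37468/29 = 1292.00 mL
26% solution: 27×1292.00 = 34884.00 mL
55% solution: 2×1292.00 = 2584.00 mL
= ratio 27:2; 34884.00 mL and 2584.00 mL

ratio 27:2; 34884.00 mL and 2584.00 mL


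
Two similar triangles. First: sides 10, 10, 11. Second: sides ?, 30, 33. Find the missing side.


Scale factor = 30/10 = 3
Missing side = 10 × 3
= 30.0

30.0


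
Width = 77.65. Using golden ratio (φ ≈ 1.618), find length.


φ = (1 + √5) / 2 ≈ 1.618
Length = width × φ = 77.65 × 1.618 = 125.6377
≈ 125.64

125.64


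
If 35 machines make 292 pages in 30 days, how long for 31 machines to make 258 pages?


Days ∝ work / workers, so d₂ = d₁ × (m₁/m₂) × (w₂/w₁)
Workers factor (inverse): 35/31 ≈ 1.1290
Work factor (direct): 258/292 ≈ 0.8836
d₂ = 30 × 35/31 × 258/292 = (30 × 35 × 258) / (31 × 292) = 270900/9052
≈ 29.93 days

29.93 days


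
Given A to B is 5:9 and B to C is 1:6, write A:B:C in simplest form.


Match B: multiply A:B by 1 → 5:9
Multiply B:C by 9 → 9:54
Combined: 5:9:54
GCD = 1
= 5:9:54

5:9:54


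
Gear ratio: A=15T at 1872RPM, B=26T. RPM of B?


Gear ratio = 15:26 = 15:26
RPM_B = RPM_A × (teeth_A / teeth_B)
= 1872 × (15/26)
= 1080.0 RPM

1080.0 RPM


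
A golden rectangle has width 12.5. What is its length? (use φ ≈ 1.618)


φ = (1 + √5) / 2 ≈ 1.618
Length = width × φ = 12.5 × 1.618 = 20.225
≈ 20.23

20.23


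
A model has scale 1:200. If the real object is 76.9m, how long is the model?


Model size = real / scale
= 76.9 / 200
= 0.3845 m

0.3845 m


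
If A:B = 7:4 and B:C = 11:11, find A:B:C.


Match B: multiply A:B by 11 → 77:44
Multiply B:C by 4 → 44:44
Combined: 77:44:44
GCD = 11
= 7:4:4

7:4:4


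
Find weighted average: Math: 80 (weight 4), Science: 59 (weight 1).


Numerator = 80×4 + 59×1
= 320 + 59
= 379
Total weight = 5
Weighted avg = 379/5
= 75.80

75.80


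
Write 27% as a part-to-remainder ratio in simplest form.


27% means 27 parts out of 100; remainder = 73
Part : remainder = 27:73
GCD = 1
= 27:73

27:73


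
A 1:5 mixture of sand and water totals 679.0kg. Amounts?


Total parts = 1 + 5 = 6
sand: 679.0 × 1/6 = 113.2kg
water: 679.0 × 5/6 = 565.8kg
= 113.2kg and 565.8kg

113.2kg and 565.8kg


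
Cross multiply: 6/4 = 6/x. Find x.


Cross multiply: 6 × x = 4 × 6
6x = 24
x = 24 / 6
= 4.00

4.00


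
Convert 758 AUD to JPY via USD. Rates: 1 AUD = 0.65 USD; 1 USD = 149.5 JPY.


Step 1: 758 AUD × 0.65 = 492.70 USD
Step 2: 492.70 USD × 149.5 = 73658.65 JPY
Implied rate AUD→JPY = 0.65 × 149.5 = 97.1750
= 73658.65 JPY

73658.65 JPY


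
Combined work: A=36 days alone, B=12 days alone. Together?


Rate of A = 1/36 per day
Rate of B = 1/12 per day
Combined rate = 1/36 + 1/12 = 48/432 ≈ 0.1111 per day
Days = 1 / combined rate = 432/48
= 9.00 days

9.00 days


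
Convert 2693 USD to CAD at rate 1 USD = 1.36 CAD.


Amount × rate = 2693 × 1.36
= 3662.48 CAD

3662.48 CAD


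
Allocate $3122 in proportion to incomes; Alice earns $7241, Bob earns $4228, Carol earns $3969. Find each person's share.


Total income = 7241 + 4228 + 3969 = $15438
Alice: $3122 × 7241/15438 = $1464.33
Bob: $3122 × 4228/15438 = $855.02
Carol: $3122 × 3969/15438 = $802.64
= Alice: $1464.33, Bob: $855.02, Carol: $802.64

Alice: $1464.33, Bob: $855.02, Carol: $802.64


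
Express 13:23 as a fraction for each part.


Total parts = 13 + 23 = 36
First part: 13/36 = 13/36
Second part: 23/36 = 23/36
= 13/36 and 23/36

13/36 and 23/36


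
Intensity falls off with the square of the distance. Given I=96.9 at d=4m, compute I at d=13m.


I₁d₁² = I₂d₂²
I₂ = I₁ × (d₁/d₂)²
= 96.9 × (4/13)²
= 96.9 × 16/169
= 1550.4/169
≈ 9.1740

9.1740


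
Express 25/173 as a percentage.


Percentage = (part / whole) × 100
= (25 / 173) × 100
≈ 14.45%

14.45%


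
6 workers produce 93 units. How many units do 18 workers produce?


Direct proportion: y/x = constant
k = 93/6 = 15.5000
y₂ = k × 18 = 93 × 18 / 6 = 1674/6
= 279.00

279.00


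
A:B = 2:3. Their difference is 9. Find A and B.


Let A = 2k, B = 3k.
3k - 2k = 9
1k = 9 → k = 9/1 = 9
A = 2×9 = 18, B = 3×9 = 27
= A = 18, B = 27

A = 18, B = 27


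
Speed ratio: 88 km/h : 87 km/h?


Ratio = 88:87
GCD = 1
Simplified = 88:87
Time ratio (same distance) = 87:88
Speed ratio = 88:87

88:87


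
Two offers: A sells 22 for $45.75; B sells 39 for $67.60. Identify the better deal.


Deal A: $45.75/22 = $2.0795/unit
Deal B: $67.60/39 = $1.7333/unit
B is cheaper per unit
= Deal B

Deal B


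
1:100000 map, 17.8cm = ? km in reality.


Real distance = map distance × scale
= 17.8cm × 100000
= 1780000 cm = 17800.0 m
= 17.800 km

17.800 km


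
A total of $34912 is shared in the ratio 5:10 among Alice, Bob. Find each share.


Total parts = 5 + 10 = 15
Alice: 34912 × 5/15 = 11637.33
Bob: 34912 × 10/15 = 23274.67
= Alice: $11637.33, Bob: $23274.67

Alice: $11637.33, Bob: $23274.67


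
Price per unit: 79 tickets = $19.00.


Unit rate = total / quantity
= 19.00 / 79
= $0.24 per unit

$0.24 per unit


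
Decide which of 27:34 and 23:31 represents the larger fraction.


27/34 = 0.7941
23/31 = 0.7419
0.7941 > 0.7419, so 27:34 is greater
= 27:34

27:34


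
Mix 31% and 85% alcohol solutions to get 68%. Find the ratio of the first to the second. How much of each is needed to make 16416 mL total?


Let x parts of 31% mix with y parts of 85%.
31x + 85y = 68(x + y)
31x + 85y = 68x + 68y
x(31 - 68) = y(68 - 85)
x/y = (85 - 68)/(68 - 31) = 17/37
Simplify: 17:37
Total parts = 54; one part = 16416/54 = 304.00 mL
31% solution: 17×304.00 = 5168.00 mL
85% solution: 37×304.00 = 11248.00 mL
= ratio 17:37; 5168.00 mL and 11248.00 mL

ratio 17:37; 5168.00 mL and 11248.00 mL


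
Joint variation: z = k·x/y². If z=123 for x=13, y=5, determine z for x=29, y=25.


z = k·x/y²
Solve for k using the known point: k = z·y²/x = 123×25/13 = 3075/13 ≈ 236.5385
Now evaluate at x=29, y=25:
z = k × 29 / 625 = (3075 × 29) / (13 × 625) = 89175/8125
≈ 10.9754

10.9754


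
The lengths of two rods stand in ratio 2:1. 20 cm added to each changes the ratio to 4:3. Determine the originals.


Let A = 2k, B = 1k.
(2k + 20) / (1k + 20) = 4/3
Cross-multiply: 3(2k + 20) = 4(1k + 20)
6k + 60 = 4k + 80
6k - 4k = 80 - 60
2k = 20
k = 20/2 = 10
A = 2×10 = 20, B = 1×10 = 10
= A = 20, B = 10

A = 20, B = 10


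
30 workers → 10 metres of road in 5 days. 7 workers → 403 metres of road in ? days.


Days ∝ work / workers, so d₂ = d₁ × (m₁/m₂) × (w₂/w₁)
Workers factor (inverse): 30/7 ≈ 4.2857
Work factor (direct): 403/10 = 40.3000
d₂ = 5 × 30/7 × 403/10 = (5 × 30 × 403) / (7 × 10) = 60450/70
≈ 863.57 days

863.57 days


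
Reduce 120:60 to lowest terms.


GCD(120, 60) = 60
120/60 : 60/60
= 2:1

2:1


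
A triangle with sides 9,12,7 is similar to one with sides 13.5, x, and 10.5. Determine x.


Scale factor = 13.5/9 = 1.5
Missing side = 12 × 1.5
= 18.0

18.0


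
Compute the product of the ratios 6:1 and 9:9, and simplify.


Compound ratio = (6×9) : (1×9)
= 54:9
GCD = 9
= 6:1

6:1


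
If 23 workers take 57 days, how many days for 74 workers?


Inverse proportion: x × y = constant
k = 23 × 57 = 1311
y₂ = k / 74 = 1311 / 74
= 17.72

17.72


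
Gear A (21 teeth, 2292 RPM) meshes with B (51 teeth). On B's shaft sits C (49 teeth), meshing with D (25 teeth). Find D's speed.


Stage 1: RPM_B = RPM_A × t_A/t_B = 2292 × 21/51 = 48132/51 ≈ 943.76
B and C share a shaft → RPM_C = RPM_B
Stage 2: RPM_D = RPM_C × t_C/t_D = RPM_A × (t_A×t_C)/(t_B×t_D)
Overall ratio = (21×49)/(51×25) = 1029/1275
RPM_D = 2292 × 1029/1275 = 2358468/1275
≈ 1849.78 RPM

1849.78 RPM


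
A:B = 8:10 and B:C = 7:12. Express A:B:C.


Match B: multiply A:B by 7 → 56:70
Multiply B:C by 10 → 70:120
Combined: 56:70:120
GCD = 2
= 28:35:60

28:35:60


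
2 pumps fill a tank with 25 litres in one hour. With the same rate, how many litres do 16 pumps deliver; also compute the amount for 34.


Direct proportion: y/x = constant
k = 25/2 = 12.5000
y at x=16: k × 16 = 25 × 16 / 2 = 400/2 = 200.00
y at x=34: k × 34 = 25 × 34 / 2 = 850/2 = 425.00
= 200.00 and 425.00

200.00 and 425.00


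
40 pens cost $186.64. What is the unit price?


Unit rate = total / quantity
= 186.64 / 40
= $4.67 per unit

$4.67 per unit


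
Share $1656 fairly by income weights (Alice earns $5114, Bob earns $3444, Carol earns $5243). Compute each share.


Total income = 5114 + 3444 + 5243 = $13801
Alice: $1656 × 5114/13801 = $613.64
Bob: $1656 × 3444/13801 = $413.25
Carol: $1656 × 5243/13801 = $629.11
= Alice: $613.64, Bob: $413.25, Carol: $629.11

Alice: $613.64, Bob: $413.25, Carol: $629.11


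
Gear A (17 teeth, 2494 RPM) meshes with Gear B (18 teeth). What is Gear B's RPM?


Gear ratio = 17:18 = 17:18
RPM_B = RPM_A × (teeth_A / teeth_B)
= 2494 × (17/18)
= 2355.4 RPM

2355.4 RPM


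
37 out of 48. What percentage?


Percentage = (part / whole) × 100
= (37 / 48) × 100
≈ 77.08%

77.08%


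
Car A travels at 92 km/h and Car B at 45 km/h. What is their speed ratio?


Ratio = 92:45
GCD = 1
Simplified = 92:45
Time ratio (same distance) = 45:92
Speed ratio = 92:45

92:45


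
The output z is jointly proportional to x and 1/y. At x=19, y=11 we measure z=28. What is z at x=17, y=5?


z = k·x/y
Solve for k using the known point: k = z·y/x = 28×11/19 = 308/19 ≈ 16.2105
Now evaluate at x=17, y=5:
z = k × 17 / 5 = (308 × 17) / (19 × 5) = 5236/95
≈ 55.1158

55.1158


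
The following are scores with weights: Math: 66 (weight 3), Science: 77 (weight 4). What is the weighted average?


Numerator = 66×3 + 77×4
= 198 + 308
= 506
Total weight = 7
Weighted avg = 506/7
= 72.29

72.29


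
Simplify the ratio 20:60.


GCD(20, 60) = 20
20/20 : 60/20
= 1:3

1:3


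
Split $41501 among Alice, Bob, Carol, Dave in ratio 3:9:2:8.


Total parts = 3 + 9 + 2 + 8 = 22
Alice: 41501 × 3/22 = 5659.23
Bob: 41501 × 9/22 = 16977.68
Carol: 41501 × 2/22 = 3772.82
Dave: 41501 × 8/22 = 15091.27
= Alice: $5659.23, Bob: $16977.68, Carol: $3772.82, Dave: $15091.27

Alice: $5659.23, Bob: $16977.68, Carol: $3772.82, Dave: $15091.27


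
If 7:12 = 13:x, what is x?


Cross multiply: 7 × x = 12 × 13
7x = 156
x = 156 / 7
= 22.29

22.29


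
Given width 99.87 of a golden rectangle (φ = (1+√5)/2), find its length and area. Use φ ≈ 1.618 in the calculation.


φ = (1 + √5) / 2 ≈ 1.618
Length = width × φ = 99.87 × 1.618 = 161.58966
≈ 161.59
Area = width × length = 99.87 × 161.58966 = 16137.9593442 ≈ 16137.96
= Length: 161.59, Area: 16137.96

Length: 161.59, Area: 16137.96


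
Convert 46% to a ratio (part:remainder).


46% means 46 parts out of 100; remainder = 54
Part : remainder = 46:54
GCD = 2
= 23:27

23:27


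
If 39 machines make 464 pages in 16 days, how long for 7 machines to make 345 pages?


Days ∝ work / workers, so d₂ = d₁ × (m₁/m₂) × (w₂/w₁)
Workers factor (inverse): 39/7 ≈ 5.5714
Work factor (direct): 345/464 ≈ 0.7435
d₂ = 16 × 39/7 × 345/464 = (16 × 39 × 345) / (7 × 464) = 215280/3248
≈ 66.28 days

66.28 days


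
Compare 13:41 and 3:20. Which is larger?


13/41 = 0.3171
3/20 = 0.1500
0.3171 > 0.1500, so 13:41 is greater
= 13:41

13:41


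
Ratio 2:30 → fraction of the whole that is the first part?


Total parts = 2 + 30 = 32
First part: 2/32 = 1/16
= 1/16

1/16


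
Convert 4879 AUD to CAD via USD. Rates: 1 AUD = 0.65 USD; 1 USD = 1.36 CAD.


Step 1: 4879 AUD × 0.65 = 3171.35 USD
Step 2: 3171.35 USD × 1.36 = 4313.04 CAD
Implied rate AUD→CAD = 0.65 × 1.36 = 0.8840
= 4313.04 CAD

4313.04 CAD


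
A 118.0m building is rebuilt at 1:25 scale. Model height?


Model size = real / scale
= 118.0 / 25
= 4.7200 m

4.7200 m


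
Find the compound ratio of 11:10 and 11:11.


Compound ratio = (11×11) : (10×11)
= 121:110
GCD = 11
= 11:10

11:10


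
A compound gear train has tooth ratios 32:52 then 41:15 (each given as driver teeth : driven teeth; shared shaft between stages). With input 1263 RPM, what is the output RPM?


Stage 1: RPM_B = RPM_A × t_A/t_B = 1263 × 32/52 = 40416/52 ≈ 777.23
B and C share a shaft → RPM_C = RPM_B
Stage 2: RPM_D = RPM_C × t_C/t_D = RPM_A × (t_A×t_C)/(t_B×t_D)
Overall ratio = (32×41)/(52×15) = 1312/780
RPM_D = 1263 × 1312/780 = 1657056/780
≈ 2124.43 RPM

2124.43 RPM


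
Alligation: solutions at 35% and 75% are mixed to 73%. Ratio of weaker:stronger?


Let x parts of 35% mix with y parts of 75%.
35x + 75y = 73(x + y)
35x + 75y = 73x + 73y
x(35 - 73) = y(73 - 75)
x/y = (75 - 73)/(73 - 35) = 2/38
Simplify: 1:19
= 1:19

1:19


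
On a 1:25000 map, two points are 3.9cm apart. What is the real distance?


Real distance = map distance × scale
= 3.9cm × 25000
= 97500 cm = 975.0 m
= 0.975 km

0.975 km


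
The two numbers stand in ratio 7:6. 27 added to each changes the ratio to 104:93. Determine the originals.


Let A = 7k, B = 6k.
(7k + 27) / (6k + 27) = 104/93
Cross-multiply: 93(7k + 27) = 104(6k + 27)
651k + 2511 = 624k + 2808
651k - 624k = 2808 - 2511
27k = 297
k = 297/27 = 11
A = 7×11 = 77, B = 6×11 = 66
= A = 77, B = 66

A = 77, B = 66


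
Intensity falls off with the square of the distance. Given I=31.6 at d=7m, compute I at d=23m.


I₁d₁² = I₂d₂²
I₂ = I₁ × (d₁/d₂)²
= 31.6 × (7/23)²
= 31.6 × 49/529
= 1548.4/529
≈ 2.9270

2.9270


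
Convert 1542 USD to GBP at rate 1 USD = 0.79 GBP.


Amount × rate = 1542 × 0.79
= 1218.18 GBP

1218.18 GBP


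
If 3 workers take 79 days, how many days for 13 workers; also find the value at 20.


Inverse proportion: x × y = constant
k = 3 × 79 = 237
At x=13: k/13 = 18.23
At x=20: k/20 = 11.85
= 18.23 and 11.85

18.23 and 11.85


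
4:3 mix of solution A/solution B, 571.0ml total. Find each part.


Total parts = 4 + 3 = 7
solution A: 571.0 × 4/7 = 326.3ml
solution B: 571.0 × 3/7 = 244.7ml
= 326.3ml and 244.7ml

326.3ml and 244.7ml


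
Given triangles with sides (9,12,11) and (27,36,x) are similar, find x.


Scale factor = 27/9 = 3
Missing side = 11 × 3
= 33.0

33.0


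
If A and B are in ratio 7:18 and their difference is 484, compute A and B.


Let A = 7k, B = 18k.
18k - 7k = 484
11k = 484 → k = 484/11 = 44
A = 7×44 = 308, B = 18×44 = 792
= A = 308, B = 792

A = 308, B = 792


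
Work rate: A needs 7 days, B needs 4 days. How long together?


Rate of A = 1/7 per day
Rate of B = 1/4 per day
Combined rate = 1/7 + 1/4 = 11/28 ≈ 0.3929 per day
Days = 1 / combined rate = 28/11
≈ 2.55 days

2.55 days


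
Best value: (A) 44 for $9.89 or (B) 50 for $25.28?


Deal A: $9.89/44 = $0.2248/unit
Deal B: $25.28/50 = $0.5056/unit
A is cheaper per unit
= Deal A

Deal A


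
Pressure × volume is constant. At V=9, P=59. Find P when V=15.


Inverse proportion: x × y = constant
k = 9 × 59 = 531
y₂ = k / 15 = 531 / 15
= 35.40

35.40


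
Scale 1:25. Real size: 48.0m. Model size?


Model size = real / scale
= 48.0 / 25
= 1.9200 m

1.9200 m


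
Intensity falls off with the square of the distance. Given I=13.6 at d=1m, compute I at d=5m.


I₁d₁² = I₂d₂²
I₂ = I₁ × (d₁/d₂)²
= 13.6 × (1/5)²
= 13.6 × 1/25
= 13.6/25
= 0.5440

0.5440


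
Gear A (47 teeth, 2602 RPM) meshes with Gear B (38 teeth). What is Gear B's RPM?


Gear ratio = 47:38 = 47:38
RPM_B = RPM_A × (teeth_A / teeth_B)
= 2602 × (47/38)
= 3218.3 RPM

3218.3 RPM


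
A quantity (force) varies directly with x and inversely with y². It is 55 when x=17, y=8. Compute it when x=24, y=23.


z = k·x/y²
Solve for k using the known point: k = z·y²/x = 55×64/17 = 3520/17 ≈ 207.0588
Now evaluate at x=24, y=23:
z = k × 24 / 529 = (3520 × 24) / (17 × 529) = 84480/8993
≈ 9.3940

9.3940


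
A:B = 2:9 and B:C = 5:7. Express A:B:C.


Match B: multiply A:B by 5 → 10:45
Multiply B:C by 9 → 45:63
Combined: 10:45:63
GCD = 1
= 10:45:63

10:45:63


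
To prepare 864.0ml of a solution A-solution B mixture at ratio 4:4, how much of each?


Total parts = 4 + 4 = 8
solution A: 864.0 × 4/8 = 432.0ml
solution B: 864.0 × 4/8 = 432.0ml
= 432.0ml and 432.0ml

432.0ml and 432.0ml


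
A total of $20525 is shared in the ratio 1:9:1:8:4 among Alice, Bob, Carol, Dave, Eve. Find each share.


Total parts = 1 + 9 + 1 + 8 + 4 = 23
Alice: 20525 × 1/23 = 892.39
Bob: 20525 × 9/23 = 8031.52
Carol: 20525 × 1/23 = 892.39
Dave: 20525 × 8/23 = 7139.13
Eve: 20525 × 4/23 = 3569.57
= Alice: $892.39, Bob: $8031.52, Carol: $892.39, Dave: $7139.13, Eve: $3569.57

Alice: $892.39, Bob: $8031.52, Carol: $892.39, Dave: $7139.13, Eve: $3569.57


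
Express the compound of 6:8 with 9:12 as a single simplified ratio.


Compound ratio = (6×9) : (8×12)
= 54:96
GCD = 6
= 9:16

9:16


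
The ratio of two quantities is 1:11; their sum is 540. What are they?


Let A = 1k, B = 11k.
1k + 11k = 540
12k = 540 → k = 540/12 = 45
A = 1×45 = 45, B = 11×45 = 495
= A = 45, B = 495

A = 45, B = 495


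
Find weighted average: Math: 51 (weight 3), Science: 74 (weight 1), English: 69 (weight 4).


Numerator = 51×3 + 74×1 + 69×4
= 153 + 74 + 276
= 503
Total weight = 8
Weighted avg = 503/8
= 62.88

62.88


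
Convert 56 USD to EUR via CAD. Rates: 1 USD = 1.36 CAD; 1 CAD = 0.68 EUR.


Step 1: 56 USD × 1.36 = 76.16 CAD
Step 2: 76.16 CAD × 0.68 = 51.79 EUR
Implied rate USD→EUR = 1.36 × 0.68 = 0.9248
= 51.79 EUR

51.79 EUR


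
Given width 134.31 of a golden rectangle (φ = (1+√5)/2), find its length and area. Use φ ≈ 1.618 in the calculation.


φ = (1 + √5) / 2 ≈ 1.618
Length = width × φ = 134.31 × 1.618 = 217.31358
≈ 217.31
Area = width × length = 134.31 × 217.31358 = 29187.3869298 ≈ 29187.39
= Length: 217.31, Area: 29187.39

Length: 217.31, Area: 29187.39


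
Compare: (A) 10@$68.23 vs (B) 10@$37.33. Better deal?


Deal A: $68.23/10 = $6.8230/unit
Deal B: $37.33/10 = $3.7330/unit
B is cheaper per unit
= Deal B

Deal B


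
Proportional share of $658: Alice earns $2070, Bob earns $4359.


Total income = 2070 + 4359 = $6429
Alice: $658 × 2070/6429 = $211.86
Bob: $658 × 4359/6429 = $446.14
= Alice: $211.86, Bob: $446.14

Alice: $211.86, Bob: $446.14


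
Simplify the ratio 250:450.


GCD(250, 450) = 50
250/50 : 450/50
= 5:9

5:9


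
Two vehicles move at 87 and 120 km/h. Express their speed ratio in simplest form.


Ratio = 87:120
GCD = 3
Simplified = 29:40
Time ratio (same distance) = 40:29
Speed ratio = 29:40

29:40


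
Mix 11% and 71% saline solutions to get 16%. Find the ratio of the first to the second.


Let x parts of 11% mix with y parts of 71%.
11x + 71y = 16(x + y)
11x + 71y = 16x + 16y
x(11 - 16) = y(16 - 71)
x/y = (71 - 16)/(16 - 11) = 55/5
Simplify: 11:1
= 11:1

11:1


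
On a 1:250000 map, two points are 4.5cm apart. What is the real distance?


Real distance = map distance × scale
= 4.5cm × 250000
= 1125000 cm = 11250.0 m
= 11.250 km

11.250 km


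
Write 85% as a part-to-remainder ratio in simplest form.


85% means 85 parts out of 100; remainder = 15
Part : remainder = 85:15
GCD = 5
= 17:3

17:3


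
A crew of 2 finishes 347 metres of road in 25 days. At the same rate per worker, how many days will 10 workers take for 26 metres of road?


Days ∝ work / workers, so d₂ = d₁ × (m₁/m₂) × (w₂/w₁)
Workers factor (inverse): 2/10 = 0.2000
Work factor (direct): 26/347 ≈ 0.0749
d₂ = 25 × 2/10 × 26/347 = (25 × 2 × 26) / (10 × 347) = 1300/3470
≈ 0.37 days

0.37 days


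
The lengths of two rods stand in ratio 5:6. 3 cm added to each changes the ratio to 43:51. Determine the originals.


Let A = 5k, B = 6k.
(5k + 3) / (6k + 3) = 43/51
Cross-multiply: 51(5k + 3) = 43(6k + 3)
255k + 153 = 258k + 129
255k - 258k = 129 - 153
-3k = -24
k = -24/-3 = 8
A = 5×8 = 40, B = 6×8 = 48
= A = 40, B = 48

A = 40, B = 48


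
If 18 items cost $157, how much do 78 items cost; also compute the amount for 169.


Direct proportion: y/x = constant
k = 157/18 ≈ 8.7222
y at x=78: k × 78 = 157 × 78 / 18 = 12246/18 ≈ 680.33
y at x=169: k × 169 = 157 × 169 / 18 = 26533/18 ≈ 1474.06
= 680.33 and 1474.06

680.33 and 1474.06


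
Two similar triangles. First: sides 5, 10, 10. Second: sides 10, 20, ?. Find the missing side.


Scale factor = 10/5 = 2
Missing side = 10 × 2
= 20.0

20.0


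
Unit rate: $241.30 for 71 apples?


Unit rate = total / quantity
= 241.30 / 71
= $3.40 per unit

$3.40 per unit


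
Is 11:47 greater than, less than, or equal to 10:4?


11/47 = 0.2340
10/4 = 2.5000
0.2340 < 2.5000, so 11:47 is less
= less than

less than


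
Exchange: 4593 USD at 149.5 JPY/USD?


Amount × rate = 4593 × 149.5
= 686653.50 JPY

686653.50 JPY


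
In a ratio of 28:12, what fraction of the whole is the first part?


Total parts = 28 + 12 = 40
First part: 28/40 = 7/10
= 7/10

7/10


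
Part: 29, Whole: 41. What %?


Percentage = (part / whole) × 100
= (29 / 41) × 100
≈ 70.73%

70.73%


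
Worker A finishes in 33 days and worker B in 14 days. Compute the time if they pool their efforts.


Rate of A = 1/33 per day
Rate of B = 1/14 per day
Combined rate = 1/33 + 1/14 = 47/462 ≈ 0.1017 per day
Days = 1 / combined rate = 462/47
≈ 9.83 days

9.83 days


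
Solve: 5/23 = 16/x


Cross multiply: 5 × x = 23 × 16
5x = 368
x = 368 / 5
= 73.60

73.60


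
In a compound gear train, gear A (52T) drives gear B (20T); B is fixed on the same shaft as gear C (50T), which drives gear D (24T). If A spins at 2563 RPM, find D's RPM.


Stage 1: RPM_B = RPM_A × t_A/t_B = 2563 × 52/20 = 133276/20 = 6663.80
B and C share a shaft → RPM_C = RPM_B
Stage 2: RPM_D = RPM_C × t_C/t_D = RPM_A × (t_A×t_C)/(t_B×t_D)
Overall ratio = (52×50)/(20×24) = 2600/480
RPM_D = 2563 × 2600/480 = 6663800/480
≈ 13882.92 RPM

13882.92 RPM


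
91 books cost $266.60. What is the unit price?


Unit rate = total / quantity
= 266.60 / 91
= $2.93 per unit

$2.93 per unit


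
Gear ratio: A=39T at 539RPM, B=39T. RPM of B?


Gear ratio = 39:39 = 1:1
RPM_B = RPM_A × (teeth_A / teeth_B)
= 539 × (39/39)
= 539.0 RPM

539.0 RPM


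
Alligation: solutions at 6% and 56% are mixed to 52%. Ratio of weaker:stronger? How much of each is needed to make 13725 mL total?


Let x parts of 6% mix with y parts of 56%.
6x + 56y = 52(x + y)
6x + 56y = 52x + 52y
x(6 - 52) = y(52 - 56)
x/y = (56 - 52)/(52 - 6) = 4/46
Simplify: 2:23
Total parts = 25; one part = 13725/25 = 549.00 mL
6% solution: 2×549.00 = 1098.00 mL
56% solution: 23×549.00 = 12627.00 mL
= ratio 2:23; 1098.00 mL and 12627.00 mL

ratio 2:23; 1098.00 mL and 12627.00 mL


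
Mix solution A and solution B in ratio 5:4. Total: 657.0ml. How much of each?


Total parts = 5 + 4 = 9
solution A: 657.0 × 5/9 = 365.0ml
solution B: 657.0 × 4/9 = 292.0ml
= 365.0ml and 292.0ml

365.0ml and 292.0ml


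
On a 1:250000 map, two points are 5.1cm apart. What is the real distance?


Real distance = map distance × scale
= 5.1cm × 250000
= 1275000 cm = 12750.0 m
= 12.750 km

12.750 km


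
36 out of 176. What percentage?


Percentage = (part / whole) × 100
= (36 / 176) × 100
≈ 20.45%

20.45%


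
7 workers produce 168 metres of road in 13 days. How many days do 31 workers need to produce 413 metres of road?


Days ∝ work / workers, so d₂ = d₁ × (m₁/m₂) × (w₂/w₁)
Workers factor (inverse): 7/31 ≈ 0.2258
Work factor (direct): 413/168 ≈ 2.4583
d₂ = 13 × 7/31 × 413/168 = (13 × 7 × 413) / (31 × 168) = 37583/5208
≈ 7.22 days

7.22 days


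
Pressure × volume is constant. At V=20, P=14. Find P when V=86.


Inverse proportion: x × y = constant
k = 20 × 14 = 280
y₂ = k / 86 = 280 / 86
= 3.26

3.26


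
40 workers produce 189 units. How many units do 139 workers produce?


Direct proportion: y/x = constant
k = 189/40 = 4.7250
y₂ = k × 139 = 189 × 139 / 40 = 26271/40
≈ 656.78

656.78


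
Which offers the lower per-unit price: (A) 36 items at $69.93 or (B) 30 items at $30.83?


Deal A: $69.93/36 = $1.9425/unit
Deal B: $30.83/30 = $1.0277/unit
B is cheaper per unit
= Deal B

Deal B


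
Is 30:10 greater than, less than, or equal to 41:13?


30/10 = 3.0000
41/13 = 3.1538
3.0000 < 3.1538, so 30:10 is less
= less than

less than


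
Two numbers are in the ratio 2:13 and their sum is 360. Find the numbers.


Let A = 2k, B = 13k.
2k + 13k = 360
15k = 360 → k = 360/15 = 24
A = 2×24 = 48, B = 13×24 = 312
= A = 48, B = 312

A = 48, B = 312


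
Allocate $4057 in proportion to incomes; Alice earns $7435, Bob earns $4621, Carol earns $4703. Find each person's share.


Total income = 7435 + 4621 + 4703 = $16759
Alice: $4057 × 7435/16759 = $1799.86
Bob: $4057 × 4621/16759 = $1118.65
Carol: $4057 × 4703/16759 = $1138.50
= Alice: $1799.86, Bob: $1118.65, Carol: $1138.50

Alice: $1799.86, Bob: $1118.65, Carol: $1138.50


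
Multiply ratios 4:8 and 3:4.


Compound ratio = (4×3) : (8×4)
= 12:32
GCD = 4
= 3:8

3:8


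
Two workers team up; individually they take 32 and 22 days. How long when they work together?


Rate of A = 1/32 per day
Rate of B = 1/22 per day
Combined rate = 1/32 + 1/22 = 54/704 ≈ 0.0767 per day
Days = 1 / combined rate = 704/54
≈ 13.04 days

13.04 days


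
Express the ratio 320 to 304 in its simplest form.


GCD(320, 304) = 16
320/16 : 304/16
= 20:19

20:19


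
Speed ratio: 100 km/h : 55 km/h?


Ratio = 100:55
GCD = 5
Simplified = 20:11
Time ratio (same distance) = 11:20
Speed ratio = 20:11

20:11


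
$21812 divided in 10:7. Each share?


Total parts = 10 + 7 = 17
Part 1: 21812 × 10/17 = 12830.59
Part 2: 21812 × 7/17 = 8981.41
= Part 1: $12830.59, Part 2: $8981.41

Part 1: $12830.59, Part 2: $8981.41


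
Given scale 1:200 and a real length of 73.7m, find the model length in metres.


Model size = real / scale
= 73.7 / 200
= 0.3685 m

0.3685 m


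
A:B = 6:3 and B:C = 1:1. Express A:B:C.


Match B: multiply A:B by 1 → 6:3
Multiply B:C by 3 → 3:3
Combined: 6:3:3
GCD = 3
= 2:1:1

2:1:1


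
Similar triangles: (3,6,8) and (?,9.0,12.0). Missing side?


Scale factor = 9.0/6 = 1.5
Missing side = 3 × 1.5
= 4.5

4.5


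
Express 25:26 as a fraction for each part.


Total parts = 25 + 26 = 51
First part: 25/51 = 25/51
Second part: 26/51 = 26/51
= 25/51 and 26/51

25/51 and 26/51


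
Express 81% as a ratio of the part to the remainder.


81% means 81 parts out of 100; remainder = 19
Part : remainder = 81:19
GCD = 1
= 81:19

81:19


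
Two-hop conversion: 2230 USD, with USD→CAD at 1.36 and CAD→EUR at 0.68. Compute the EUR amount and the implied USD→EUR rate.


Step 1: 2230 USD × 1.36 = 3032.80 CAD
Step 2: 3032.80 CAD × 0.68 = 2062.30 EUR
Implied rate USD→EUR = 1.36 × 0.68 = 0.9248
= 2062.30 EUR; implied rate 0.9248 EUR/USD

2062.30 EUR; implied rate 0.9248 EUR/USD


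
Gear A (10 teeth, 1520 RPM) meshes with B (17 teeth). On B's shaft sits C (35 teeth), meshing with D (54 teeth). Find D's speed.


Stage 1: RPM_B = RPM_A × t_A/t_B = 1520 × 10/17 = 15200/17 ≈ 894.12
B and C share a shaft → RPM_C = RPM_B
Stage 2: RPM_D = RPM_C × t_C/t_D = RPM_A × (t_A×t_C)/(t_B×t_D)
Overall ratio = (10×35)/(17×54) = 350/918
RPM_D = 1520 × 350/918 = 532000/918
≈ 579.52 RPM

579.52 RPM


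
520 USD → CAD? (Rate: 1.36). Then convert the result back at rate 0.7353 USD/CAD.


Amount × rate = 520 × 1.36 = 707.20 CAD
Round-trip: 707.20 × 0.7353 = 520.00 USD
= 707.20 CAD, then 520.00 USD

707.20 CAD, then 520.00 USD


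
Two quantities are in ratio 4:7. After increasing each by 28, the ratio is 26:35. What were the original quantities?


Let A = 4k, B = 7k.
(4k + 28) / (7k + 28) = 26/35
Cross-multiply: 35(4k + 28) = 26(7k + 28)
140k + 980 = 182k + 728
140k - 182k = 728 - 980
-42k = -252
k = -252/-42 = 6
A = 4×6 = 24, B = 7×6 = 42
= A = 24, B = 42

A = 24, B = 42


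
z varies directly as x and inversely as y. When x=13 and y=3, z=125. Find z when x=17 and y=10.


z = k·x/y
Solve for k using the known point: k = z·y/x = 125×3/13 = 375/13 ≈ 28.8462
Now evaluate at x=17, y=10:
z = k × 17 / 10 = (375 × 17) / (13 × 10) = 6375/130
≈ 49.0385

49.0385


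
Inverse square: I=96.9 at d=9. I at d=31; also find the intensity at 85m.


I₁d₁² = I₂d₂²
I at 31m = 96.9 × (9/31)² = 96.9 × 81/961 = 7848.9/961 ≈ 8.1674
I at 85m = 96.9 × (9/85)² = 96.9 × 81/7225 = 7848.9/7225 ≈ 1.0864
= 8.1674 and 1.0864

8.1674 and 1.0864


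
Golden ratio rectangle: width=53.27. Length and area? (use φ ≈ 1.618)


φ = (1 + √5) / 2 ≈ 1.618
Length = width × φ = 53.27 × 1.618 = 86.19086
≈ 86.19
Area = width × length = 53.27 × 86.19086 = 4591.3871122 ≈ 4591.39
= Length: 86.19, Area: 4591.39

Length: 86.19, Area: 4591.39


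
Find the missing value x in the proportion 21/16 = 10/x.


Cross multiply: 21 × x = 16 × 10
21x = 160
x = 160 / 21
= 7.62

7.62


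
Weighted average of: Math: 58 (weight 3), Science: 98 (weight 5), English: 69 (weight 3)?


Numerator = 58×3 + 98×5 + 69×3
= 174 + 490 + 207
= 871
Total weight = 11
Weighted avg = 871/11
= 79.18

79.18
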